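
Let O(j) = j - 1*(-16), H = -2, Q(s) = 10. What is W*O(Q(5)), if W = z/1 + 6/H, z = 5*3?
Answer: 312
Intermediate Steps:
z = 15
O(j) = 16 + j (O(j) = j + 16 = 16 + j)
W = 12 (W = 15/1 + 6/(-2) = 15*1 + 6*(-1/2) = 15 - 3 = 12)
W*O(Q(5)) = 12*(16 + 10) = 12*26 = 312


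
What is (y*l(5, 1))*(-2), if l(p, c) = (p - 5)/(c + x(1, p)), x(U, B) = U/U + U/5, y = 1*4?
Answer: 0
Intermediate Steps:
y = 4
x(U, B) = 1 + U/5 (x(U, B) = 1 + U*(⅕) = 1 + U/5)
l(p, c) = (-5 + p)/(6/5 + c) (l(p, c) = (p - 5)/(c + (1 + (⅕)*1)) = (-5 + p)/(c + (1 + ⅕)) = (-5 + p)/(c + 6/5) = (-5 + p)/(6/5 + c))
(y*l(5, 1))*(-2) = (4*(5*(-5 + 5)/(6 + 5*1)))*(-2) = (4*(5*0/(6 + 5)))*(-2) = (4*(5*0/11))*(-2) = (4*(5*(1/11)*0))*(-2) = (4*0)*(-2) = 0*(-2) = 0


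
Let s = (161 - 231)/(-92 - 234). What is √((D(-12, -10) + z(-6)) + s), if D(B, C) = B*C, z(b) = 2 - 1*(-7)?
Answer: √3433106/163 ≈ 11.367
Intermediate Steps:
z(b) = 9 (z(b) = 2 + 7 = 9)
s = 35/163 (s = -70/(-326) = -70*(-1/326) = 35/163 ≈ 0.21472)
√((D(-12, -10) + z(-6)) + s) = √((-12*(-10) + 9) + 35/163) = √((120 + 9) + 35/163) = √(129 + 35/163) = √(21062/163) = √3433106/163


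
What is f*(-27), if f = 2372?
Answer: -64044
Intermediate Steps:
f*(-27) = 2372*(-27) = -64044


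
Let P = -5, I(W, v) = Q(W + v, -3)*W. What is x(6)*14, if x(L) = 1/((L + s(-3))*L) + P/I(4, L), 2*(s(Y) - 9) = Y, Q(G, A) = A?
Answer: 973/162 ≈ 6.0062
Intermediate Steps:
I(W, v) = -3*W
s(Y) = 9 + Y/2
x(L) = 5/12 + 1/(L*(15/2 + L)) (x(L) = 1/((L + (9 + (½)*(-3)))*L) - 5/((-3*4)) = 1/((L + (9 - 3/2))*L) - 5/(-12) = 1/((L + 15/2)*L) - 5*(-1/12) = 1/((15/2 + L)*L) + 5/12 = 1/(L*(15/2 + L)) + 5/12 = 5/12 + 1/(L*(15/2 + L)))
x(6)*14 = ((1/12)*(24 + 10*6² + 75*6)/(6*(15 + 2*6)))*14 = ((1/12)*(⅙)*(24 + 10*36 + 450)/(15 + 12))*14 = ((1/12)*(⅙)*(24 + 360 + 450)/27)*14 = ((1/12)*(⅙)*(1/27)*834)*14 = (139/324)*14 = 973/162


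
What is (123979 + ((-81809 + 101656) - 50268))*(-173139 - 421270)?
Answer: -55611717222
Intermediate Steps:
(123979 + ((-81809 + 101656) - 50268))*(-173139 - 421270) = (123979 + (19847 - 50268))*(-594409) = (123979 - 30421)*(-594409) = 93558*(-594409) = -55611717222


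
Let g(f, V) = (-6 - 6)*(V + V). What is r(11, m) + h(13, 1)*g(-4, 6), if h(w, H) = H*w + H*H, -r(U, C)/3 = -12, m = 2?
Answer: -1980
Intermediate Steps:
r(U, C) = 36 (r(U, C) = -3*(-12) = 36)
g(f, V) = -24*V
h(w, H) = H**2 + H*w (h(w, H) = H*w + H**2 = H**2 + H*w)
r(11, m) + h(13, 1)*g(-4, 6) = 36 + (1*(1 + 13))*(-24*6) = 36 + (1*14)*(-144) = 36 + 14*(-144) = 36 - 2016 = -1980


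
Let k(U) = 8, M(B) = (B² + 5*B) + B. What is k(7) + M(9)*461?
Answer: 62243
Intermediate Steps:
M(B) = B² + 6*B
k(7) + M(9)*461 = 8 + (9*(6 + 9))*461 = 8 + (9*15)*461 = 8 + 135*461 = 8 + 62235 = 62243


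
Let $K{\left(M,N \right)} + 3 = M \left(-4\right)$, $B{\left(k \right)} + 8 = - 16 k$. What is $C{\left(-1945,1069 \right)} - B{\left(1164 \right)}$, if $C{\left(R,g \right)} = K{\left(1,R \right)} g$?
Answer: $11149$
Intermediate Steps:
$B{\left(k \right)} = -8 - 16 k$
$K{\left(M,N \right)} = -3 - 4 M$ ($K{\left(M,N \right)} = -3 + M \left(-4\right) = -3 - 4 M$)
$C{\left(R,g \right)} = - 7 g$ ($C{\left(R,g \right)} = \left(-3 - 4\right) g = - 7 g$)
$C{\left(-1945,1069 \right)} - B{\left(1164 \right)} = \left(-7\right) 1069 - \left(-8 - 18624\right) = -7483 - \left(-8 - 18624\right) = -7483 - -18632 = -7483 + 18632 = 11149$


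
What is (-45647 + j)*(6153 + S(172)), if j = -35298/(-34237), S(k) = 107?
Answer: -9783009316660/34237 ≈ -2.8574e+8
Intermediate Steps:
j = 35298/34237 (j = -35298*(-1/34237) = 35298/34237 ≈ 1.0310)
(-45647 + j)*(6153 + S(172)) = (-45647 + 35298/34237)*(6153 + 107) = -1562781041/34237*6260 = -9783009316660/34237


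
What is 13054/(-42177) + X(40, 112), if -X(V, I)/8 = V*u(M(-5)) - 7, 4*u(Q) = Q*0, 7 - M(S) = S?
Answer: 2348858/42177 ≈ 55.690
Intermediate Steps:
M(S) = 7 - S
u(Q) = 0 (u(Q) = (Q*0)/4 = (¼)*0 = 0)
X(V, I) = 56 (X(V, I) = -8*(V*0 - 7) = -8*(0 - 7) = -8*(-7) = 56)
13054/(-42177) + X(40, 112) = 13054/(-42177) + 56 = 13054*(-1/42177) + 56 = -13054/42177 + 56 = 2348858/42177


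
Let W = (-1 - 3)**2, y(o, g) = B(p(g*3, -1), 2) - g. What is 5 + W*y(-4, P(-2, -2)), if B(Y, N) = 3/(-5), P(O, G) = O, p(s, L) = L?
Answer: 137/5 ≈ 27.400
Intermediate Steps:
B(Y, N) = -3/5 (B(Y, N) = 3*(-1/5) = -3/5)
y(o, g) = -3/5 - g
W = 16 (W = (-4)**2 = 16)
5 + W*y(-4, P(-2, -2)) = 5 + 16*(-3/5 - 1*(-2)) = 5 + 16*(-3/5 + 2) = 5 + 16*(7/5) = 5 + 112/5 = 137/5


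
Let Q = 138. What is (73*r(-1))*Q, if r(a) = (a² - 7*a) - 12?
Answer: -40296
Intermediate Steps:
r(a) = -12 + a² - 7*a
(73*r(-1))*Q = (73*(-12 + (-1)² - 7*(-1)))*138 = (73*(-12 + 1 + 7))*138 = (73*(-4))*138 = -292*138 = -40296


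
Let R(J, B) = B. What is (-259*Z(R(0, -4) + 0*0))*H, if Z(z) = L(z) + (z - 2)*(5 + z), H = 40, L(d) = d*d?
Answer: -103600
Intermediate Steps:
L(d) = d**2
Z(z) = z**2 + (-2 + z)*(5 + z) (Z(z) = z**2 + (z - 2)*(5 + z) = z**2 + (-2 + z)*(5 + z))
(-259*Z(R(0, -4) + 0*0))*H = -259*(-10 + 2*(-4 + 0*0)**2 + 3*(-4 + 0*0))*40 = -259*(-10 + 2*(-4 + 0)**2 + 3*(-4 + 0))*40 = -259*(-10 + 2*(-4)**2 + 3*(-4))*40 = -259*(-10 + 2*16 - 12)*40 = -259*(-10 + 32 - 12)*40 = -259*10*40 = -2590*40 = -103600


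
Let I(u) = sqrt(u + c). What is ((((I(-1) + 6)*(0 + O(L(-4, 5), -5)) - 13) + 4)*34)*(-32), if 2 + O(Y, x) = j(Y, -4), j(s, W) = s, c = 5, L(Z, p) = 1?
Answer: 18496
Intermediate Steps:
O(Y, x) = -2 + Y
I(u) = sqrt(5 + u) (I(u) = sqrt(u + 5) = sqrt(5 + u))
((((I(-1) + 6)*(0 + O(L(-4, 5), -5)) - 13) + 4)*34)*(-32) = ((((sqrt(5 - 1) + 6)*(0 + (-2 + 1)) - 13) + 4)*34)*(-32) = ((((sqrt(4) + 6)*(0 - 1) - 13) + 4)*34)*(-32) = ((((2 + 6)*(-1) - 13) + 4)*34)*(-32) = (((8*(-1) - 13) + 4)*34)*(-32) = (((-8 - 13) + 4)*34)*(-32) = ((-21 + 4)*34)*(-32) = -17*34*(-32) = -578*(-32) = 18496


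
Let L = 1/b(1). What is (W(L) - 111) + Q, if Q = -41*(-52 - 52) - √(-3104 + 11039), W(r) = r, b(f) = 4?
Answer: 16613/4 - 23*√15 ≈ 4064.2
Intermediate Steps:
L = ¼ (L = 1/4 = ¼ ≈ 0.25000)
Q = 4264 - 23*√15 (Q = -41*(-104) - √7935 = 4264 - 23*√15 ≈ 4174.9)
(W(L) - 111) + Q = (¼ - 111) + (4264 - 23*√15) = -443/4 + (4264 - 23*√15) = 16613/4 - 23*√15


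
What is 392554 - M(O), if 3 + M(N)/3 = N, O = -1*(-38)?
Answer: 392449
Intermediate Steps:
O = 38
M(N) = -9 + 3*N
392554 - M(O) = 392554 - (-9 + 3*38) = 392554 - (-9 + 114) = 392554 - 1*105 = 392554 - 105 = 392449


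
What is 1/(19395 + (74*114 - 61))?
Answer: 1/27770 ≈ 3.6010e-5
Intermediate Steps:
1/(19395 + (74*114 - 61)) = 1/(19395 + (8436 - 61)) = 1/(19395 + 8375) = 1/27770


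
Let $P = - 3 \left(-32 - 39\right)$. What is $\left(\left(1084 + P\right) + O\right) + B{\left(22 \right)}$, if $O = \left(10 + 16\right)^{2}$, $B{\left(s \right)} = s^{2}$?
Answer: $2457$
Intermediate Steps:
$P = 213$ ($P = - 3 \left(-32 - 39\right) = \left(-3\right) \left(-71\right) = 213$)
$O = 676$ ($O = 26^{2} = 676$)
$\left(\left(1084 + P\right) + O\right) + B{\left(22 \right)} = \left(\left(1084 + 213\right) + 676\right) + 22^{2} = \left(1297 + 676\right) + 484 = 1973 + 484 = 2457$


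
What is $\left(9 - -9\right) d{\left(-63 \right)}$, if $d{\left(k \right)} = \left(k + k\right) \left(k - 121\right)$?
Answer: $417312$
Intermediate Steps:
$d{\left(k \right)} = 2 k \left(-121 + k\right)$
$\left(9 - -9\right) d{\left(-63 \right)} = \left(9 - -9\right) 2 \left(-63\right) \left(-121 - 63\right) = \left(9 + 9\right) 2 \left(-63\right) \left(-184\right) = 18 \cdot 23184 = 417312$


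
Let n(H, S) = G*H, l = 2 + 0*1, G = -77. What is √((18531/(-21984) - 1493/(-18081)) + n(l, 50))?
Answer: I*√385049858609690/1577352 ≈ 12.44*I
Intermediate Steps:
l = 2 (l = 2 + 0 = 2)
n(H, S) = -77*H
√((18531/(-21984) - 1493/(-18081)) + n(l, 50)) = √((18531/(-21984) - 1493/(-18081)) - 77*2) = √((18531*(-1/21984) - 1493*(-1/18081)) - 154) = √((-6177/7328 + 1493/18081) - 154) = √(-100745633/132497568 - 154) = √(-20505371105/132497568) = I*√385049858609690/1577352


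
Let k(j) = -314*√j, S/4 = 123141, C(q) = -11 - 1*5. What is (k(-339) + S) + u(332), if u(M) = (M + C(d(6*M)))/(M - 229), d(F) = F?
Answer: 50734408/103 - 314*I*√339 ≈ 4.9257e+5 - 5781.4*I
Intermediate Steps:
C(q) = -16 (C(q) = -11 - 5 = -16)
S = 492564 (S = 4*123141 = 492564)
u(M) = (-16 + M)/(-229 + M) (u(M) = (M - 16)/(M - 229) = (-16 + M)/(-229 + M))
(k(-339) + S) + u(332) = (-314*I*√339 + 492564) + (-16 + 332)/(-229 + 332) = (-314*I*√339 + 492564) + 316/103 = (-314*I*√339 + 492564) + (1/103)*316 = (492564 - 314*I*√339) + 316/103 = 50734408/103 - 314*I*√339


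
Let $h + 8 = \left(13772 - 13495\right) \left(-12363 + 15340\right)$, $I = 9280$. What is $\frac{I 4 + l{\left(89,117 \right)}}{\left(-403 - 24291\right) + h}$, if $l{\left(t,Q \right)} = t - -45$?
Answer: $\frac{37254}{799927} \approx 0.046572$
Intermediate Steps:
$h = 824621$ ($h = -8 + \left(13772 - 13495\right) \left(-12363 + 15340\right) = -8 + 277 \cdot 2977 = -8 + 824629 = 824621$)
$l{\left(t,Q \right)} = 45 + t$ ($l{\left(t,Q \right)} = t + 45 = 45 + t$)
$\frac{I 4 + l{\left(89,117 \right)}}{\left(-403 - 24291\right) + h} = \frac{9280 \cdot 4 + \left(45 + 89\right)}{\left(-403 - 24291\right) + 824621} = \frac{37120 + 134}{\left(-403 - 24291\right) + 824621} = \frac{37254}{-24694 + 824621} = \frac{37254}{799927}$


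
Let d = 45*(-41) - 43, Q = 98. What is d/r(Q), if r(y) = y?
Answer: -944/49 ≈ -19.265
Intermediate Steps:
d = -1888 (d = -1845 - 43 = -1888)
d/r(Q) = -1888/98 = -1888*1/98 = -944/49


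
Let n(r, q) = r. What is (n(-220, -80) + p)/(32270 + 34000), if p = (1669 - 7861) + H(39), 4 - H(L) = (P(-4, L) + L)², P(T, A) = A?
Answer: -2082/11045 ≈ -0.18850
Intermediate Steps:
H(L) = 4 - 4*L² (H(L) = 4 - (L + L)² = 4 - (2*L)² = 4 - 4*L²)
p = -12272 (p = (1669 - 7861) + (4 - 4*39²) = -6192 + (4 - 4*1521) = -6192 + (4 - 6084) = -6192 - 6080 = -12272)
(n(-220, -80) + p)/(32270 + 34000) = (-220 - 12272)/(32270 + 34000) = -12492/66270 = -12492*1/66270 = -2082/11045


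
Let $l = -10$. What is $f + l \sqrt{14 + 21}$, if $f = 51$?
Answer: $51 - 10 \sqrt{35} \approx -8.1608$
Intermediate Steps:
$f + l \sqrt{14 + 21} = 51 - 10 \sqrt{14 + 21} = 51 - 10 \sqrt{35}$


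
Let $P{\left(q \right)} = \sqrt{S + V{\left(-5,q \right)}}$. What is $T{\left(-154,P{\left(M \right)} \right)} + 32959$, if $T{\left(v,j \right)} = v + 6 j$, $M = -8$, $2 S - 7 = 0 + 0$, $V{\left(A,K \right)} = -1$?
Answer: $32805 + 3 \sqrt{10} \approx 32815.0$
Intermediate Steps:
$S = \frac{7}{2}$ ($S = \frac{7}{2} + \frac{0 + 0}{2} = \frac{7}{2} + \frac{1}{2} \cdot 0 = \frac{7}{2} + 0 = \frac{7}{2} \approx 3.5$)
$P{\left(q \right)} = \frac{\sqrt{10}}{2}$ ($P{\left(q \right)} = \sqrt{\frac{7}{2} - 1} = \sqrt{\frac{5}{2}} = \frac{\sqrt{10}}{2}$)
$T{\left(-154,P{\left(M \right)} \right)} + 32959 = \left(-154 + 6 \frac{\sqrt{10}}{2}\right) + 32959 = \left(-154 + 3 \sqrt{10}\right) + 32959 = 32805 + 3 \sqrt{10}$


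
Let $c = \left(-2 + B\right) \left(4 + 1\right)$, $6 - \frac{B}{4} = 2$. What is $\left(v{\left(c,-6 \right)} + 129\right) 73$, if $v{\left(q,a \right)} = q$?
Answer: $14527$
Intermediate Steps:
$B = 16$ ($B = 24 - 8 = 16$)
$c = 70$ ($c = \left(-2 + 16\right) \left(4 + 1\right) = 14 \cdot 5 = 70$)
$\left(v{\left(c,-6 \right)} + 129\right) 73 = \left(70 + 129\right) 73 = 199 \cdot 73 = 14527$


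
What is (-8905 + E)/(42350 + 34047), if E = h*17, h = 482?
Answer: -711/76397 ≈ -0.0093067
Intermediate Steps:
E = 8194 (E = 482*17 = 8194)
(-8905 + E)/(42350 + 34047) = (-8905 + 8194)/(42350 + 34047) = -711/76397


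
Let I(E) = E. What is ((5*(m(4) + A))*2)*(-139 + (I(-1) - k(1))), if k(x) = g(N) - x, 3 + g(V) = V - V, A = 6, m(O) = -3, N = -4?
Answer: -4080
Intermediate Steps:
g(V) = -3 (g(V) = -3 + (V - V) = -3 + 0 = -3)
k(x) = -3 - x
((5*(m(4) + A))*2)*(-139 + (I(-1) - k(1))) = ((5*(-3 + 6))*2)*(-139 + (-1 - (-3 - 1*1))) = ((5*3)*2)*(-139 + (-1 - (-3 - 1))) = (15*2)*(-139 + (-1 - 1*(-4))) = 30*(-139 + (-1 + 4)) = 30*(-139 + 3) = 30*(-136) = -4080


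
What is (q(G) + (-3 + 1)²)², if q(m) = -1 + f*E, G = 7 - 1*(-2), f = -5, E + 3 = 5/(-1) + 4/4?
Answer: 1444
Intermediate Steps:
E = -7 (E = -3 + (5/(-1) + 4/4) = -3 + (5*(-1) + 4*(¼)) = -3 + (-5 + 1) = -3 - 4 = -7)
G = 9 (G = 7 + 2 = 9)
q(m) = 34 (q(m) = -1 - 5*(-7) = -1 + 35 = 34)
(q(G) + (-3 + 1)²)² = (34 + (-3 + 1)²)² = (34 + (-2)²)² = (34 + 4)² = 38² = 1444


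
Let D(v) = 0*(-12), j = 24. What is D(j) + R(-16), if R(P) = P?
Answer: -16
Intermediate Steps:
D(v) = 0
D(j) + R(-16) = 0 - 16 = -16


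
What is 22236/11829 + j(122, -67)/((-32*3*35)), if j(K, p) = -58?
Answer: 12566507/6624240 ≈ 1.8970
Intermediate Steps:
22236/11829 + j(122, -67)/((-32*3*35)) = 22236/11829 - 58/(-32*3*35) = 22236*(1/11829) - 58/((-96*35)) = 7412/3943 - 58/(-3360) = 7412/3943 - 58*(-1/3360) = 7412/3943 + 29/1680 = 12566507/6624240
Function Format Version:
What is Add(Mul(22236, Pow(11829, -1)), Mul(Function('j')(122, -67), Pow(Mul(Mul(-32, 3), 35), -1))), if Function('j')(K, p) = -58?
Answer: Rational(12566507, 6624240) ≈ 1.8970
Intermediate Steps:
Add(Mul(22236, Pow(11829, -1)), Mul(Function('j')(122, -67), Pow(Mul(Mul(-32, 3), 35), -1))) = Add(Mul(22236, Pow(11829, -1)), Mul(-58, Pow(Mul(Mul(-32, 3), 35), -1))) = Add(Mul(22236, Rational(1, 11829)), Mul(-58, Pow(Mul(-96, 35), -1))) = Add(Rational(7412, 3943), Mul(-58, Pow(-3360, -1))) = Add(Rational(7412, 3943), Mul(-58, Rational(-1, 3360))) = Add(Rational(7412, 3943), Rational(29, 1680)) = Rational(12566507, 6624240)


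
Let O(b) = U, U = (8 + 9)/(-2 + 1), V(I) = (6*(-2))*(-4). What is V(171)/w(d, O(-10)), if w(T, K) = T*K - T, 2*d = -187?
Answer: 16/561 ≈ 0.028520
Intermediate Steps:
d = -187/2 (d = (½)*(-187) = -187/2 ≈ -93.500)
V(I) = 48 (V(I) = -12*(-4) = 48)
U = -17 (U = 17/(-1) = 17*(-1) = -17)
O(b) = -17
w(T, K) = -T + K*T (w(T, K) = K*T - T = -T + K*T)
V(171)/w(d, O(-10)) = 48/((-187*(-1 - 17)/2)) = 48/((-187/2*(-18))) = 48/1683 = 48*(1/1683) = 16/561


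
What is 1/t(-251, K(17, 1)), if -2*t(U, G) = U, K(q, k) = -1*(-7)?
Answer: 2/251 ≈ 0.0079681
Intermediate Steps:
K(q, k) = 7
t(U, G) = -U/2
1/t(-251, K(17, 1)) = 1/(-½*(-251)) = 1/(251/2) = 2/251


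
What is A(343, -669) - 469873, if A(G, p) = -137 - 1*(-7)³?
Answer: -469667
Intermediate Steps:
A(G, p) = 206 (A(G, p) = -137 - 1*(-343) = -137 + 343 = 206)
A(343, -669) - 469873 = 206 - 469873 = -469667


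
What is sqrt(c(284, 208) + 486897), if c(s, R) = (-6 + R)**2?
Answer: sqrt(527701) ≈ 726.43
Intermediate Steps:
sqrt(c(284, 208) + 486897) = sqrt((-6 + 208)**2 + 486897) = sqrt(202**2 + 486897) = sqrt(40804 + 486897) = sqrt(527701)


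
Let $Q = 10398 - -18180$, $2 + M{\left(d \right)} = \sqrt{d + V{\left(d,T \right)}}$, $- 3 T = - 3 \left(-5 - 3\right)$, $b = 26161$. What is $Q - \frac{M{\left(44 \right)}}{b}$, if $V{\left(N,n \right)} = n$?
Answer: $\frac{747629054}{26161} \approx 28578.0$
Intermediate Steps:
$T = -8$ ($T = - \frac{\left(-3\right) \left(-5 - 3\right)}{3} = - \frac{\left(-3\right) \left(-8\right)}{3} = \left(- \frac{1}{3}\right) 24 = -8$)
$M{\left(d \right)} = -2 + \sqrt{-8 + d}$ ($M{\left(d \right)} = -2 + \sqrt{d - 8} = -2 + \sqrt{-8 + d}$)
$Q = 28578$ ($Q = 10398 + 18180 = 28578$)
$Q - \frac{M{\left(44 \right)}}{b} = 28578 - \frac{-2 + \sqrt{-8 + 44}}{26161} = 28578 - \left(-2 + \sqrt{36}\right) \frac{1}{26161} = 28578 - \left(-2 + 6\right) \frac{1}{26161} = 28578 - 4 \cdot \frac{1}{26161} = 28578 - \frac{4}{26161} = \frac{747629054}{26161}$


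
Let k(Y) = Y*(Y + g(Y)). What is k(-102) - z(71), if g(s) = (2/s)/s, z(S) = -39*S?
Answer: 671822/51 ≈ 13173.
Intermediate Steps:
g(s) = 2/s**2
k(Y) = Y*(Y + 2/Y**2)
k(-102) - z(71) = (2 + (-102)**3)/(-102) - (-39)*71 = -(2 - 1061208)/102 - 1*(-2769) = -1/102*(-1061206) + 2769 = 530603/51 + 2769 = 671822/51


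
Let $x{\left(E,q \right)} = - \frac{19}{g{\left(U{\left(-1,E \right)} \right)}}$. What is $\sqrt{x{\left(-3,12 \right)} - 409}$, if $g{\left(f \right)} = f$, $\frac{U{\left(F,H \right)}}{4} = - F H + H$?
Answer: $\frac{i \sqrt{58782}}{12} \approx 20.204 i$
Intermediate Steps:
$U{\left(F,H \right)} = 4 H - 4 F H$ ($U{\left(F,H \right)} = 4 \left(- F H + H\right) = 4 \left(H - F H\right) = 4 H - 4 F H$)
$x{\left(E,q \right)} = - \frac{19}{8 E}$ ($x{\left(E,q \right)} = - \frac{19}{4 E \left(1 - -1\right)} = - \frac{19}{4 E \left(1 + 1\right)} = - \frac{19}{4 E 2} = - \frac{19}{8 E}$)
$\sqrt{x{\left(-3,12 \right)} - 409} = \sqrt{- \frac{19}{8 \left(-3\right)} - 409} = \sqrt{\left(- \frac{19}{8}\right) \left(- \frac{1}{3}\right) - 409} = \sqrt{\frac{19}{24} - 409} = \sqrt{- \frac{9797}{24}} = \frac{i \sqrt{58782}}{12}$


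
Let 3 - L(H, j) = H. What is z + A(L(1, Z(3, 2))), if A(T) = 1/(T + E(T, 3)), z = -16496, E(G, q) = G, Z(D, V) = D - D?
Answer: -65983/4 ≈ -16496.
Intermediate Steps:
Z(D, V) = 0
L(H, j) = 3 - H
A(T) = 1/(2*T) (A(T) = 1/(T + T) = 1/(2*T))
z + A(L(1, Z(3, 2))) = -16496 + 1/(2*(3 - 1*1)) = -16496 + 1/(2*(3 - 1)) = -16496 + (½)/2 = -16496 + (½)*(½) = -16496 + ¼ = -65983/4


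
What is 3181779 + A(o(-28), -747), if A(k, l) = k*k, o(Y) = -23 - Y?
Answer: 3181804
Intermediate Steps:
A(k, l) = k²
3181779 + A(o(-28), -747) = 3181779 + (-23 - 1*(-28))² = 3181779 + (-23 + 28)² = 3181779 + 5² = 3181779 + 25 = 3181804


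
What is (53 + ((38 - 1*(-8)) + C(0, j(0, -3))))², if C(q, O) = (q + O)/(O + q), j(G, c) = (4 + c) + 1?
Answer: 10000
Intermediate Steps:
j(G, c) = 5 + c
C(q, O) = 1 (C(q, O) = (O + q)/(O + q) = 1)
(53 + ((38 - 1*(-8)) + C(0, j(0, -3))))² = (53 + ((38 - 1*(-8)) + 1))² = (53 + ((38 + 8) + 1))² = (53 + (46 + 1))² = (53 + 47)² = 100² = 10000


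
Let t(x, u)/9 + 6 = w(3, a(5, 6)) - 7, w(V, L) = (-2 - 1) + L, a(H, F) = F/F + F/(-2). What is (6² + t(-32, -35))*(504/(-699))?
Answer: 21168/233 ≈ 90.850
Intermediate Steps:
a(H, F) = 1 - F/2 (a(H, F) = 1 + F*(-½) = 1 - F/2)
w(V, L) = -3 + L
t(x, u) = -162 (t(x, u) = -54 + 9*((-3 + (1 - ½*6)) - 7) = -54 + 9*((-3 + (1 - 3)) - 7) = -54 + 9*((-3 - 2) - 7) = -54 + 9*(-5 - 7) = -54 + 9*(-12) = -54 - 108 = -162)
(6² + t(-32, -35))*(504/(-699)) = (6² - 162)*(504/(-699)) = (36 - 162)*(504*(-1/699)) = -126*(-168/233) = 21168/233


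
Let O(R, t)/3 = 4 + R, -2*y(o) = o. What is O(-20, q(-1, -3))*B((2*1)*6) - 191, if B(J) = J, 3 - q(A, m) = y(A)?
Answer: -767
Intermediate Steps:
y(o) = -o/2
q(A, m) = 3 + A/2 (q(A, m) = 3 - (-1)*A/2 = 3 + A/2)
O(R, t) = 12 + 3*R (O(R, t) = 3*(4 + R) = 12 + 3*R)
O(-20, q(-1, -3))*B((2*1)*6) - 191 = (12 + 3*(-20))*((2*1)*6) - 191 = (12 - 60)*(2*6) - 191 = -48*12 - 191 = -576 - 191 = -767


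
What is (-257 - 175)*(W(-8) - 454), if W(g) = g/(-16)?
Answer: 195912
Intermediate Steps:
W(g) = -g/16 (W(g) = g*(-1/16) = -g/16)
(-257 - 175)*(W(-8) - 454) = (-257 - 175)*(-1/16*(-8) - 454) = -432*(1/2 - 454) = -432*(-907/2) = 195912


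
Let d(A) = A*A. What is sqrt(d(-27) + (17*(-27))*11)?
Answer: 12*I*sqrt(30) ≈ 65.727*I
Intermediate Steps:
d(A) = A**2
sqrt(d(-27) + (17*(-27))*11) = sqrt((-27)**2 + (17*(-27))*11) = sqrt(729 - 459*11) = sqrt(729 - 5049) = sqrt(-4320) = 12*I*sqrt(30)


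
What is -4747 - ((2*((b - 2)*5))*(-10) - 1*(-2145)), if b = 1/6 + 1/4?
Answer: -21151/3 ≈ -7050.3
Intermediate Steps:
b = 5/12 (b = 1*(⅙) + 1*(¼) = ⅙ + ¼ = 5/12 ≈ 0.41667)
-4747 - ((2*((b - 2)*5))*(-10) - 1*(-2145)) = -4747 - ((2*((5/12 - 2)*5))*(-10) - 1*(-2145)) = -4747 - ((2*(-19/12*5))*(-10) + 2145) = -4747 - ((2*(-95/12))*(-10) + 2145) = -4747 - (-95/6*(-10) + 2145) = -4747 - (475/3 + 2145) = -4747 - 1*6910/3 = -4747 - 6910/3 = -21151/3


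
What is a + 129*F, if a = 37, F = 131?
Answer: 16936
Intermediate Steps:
a + 129*F = 37 + 129*131 = 37 + 16899 = 16936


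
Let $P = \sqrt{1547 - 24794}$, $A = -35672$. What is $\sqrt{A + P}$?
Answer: $\sqrt{-35672 + 9 i \sqrt{287}} \approx 0.4036 + 188.87 i$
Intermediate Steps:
$P = 9 i \sqrt{287}$ ($P = \sqrt{-23247} = 9 i \sqrt{287} \approx 152.47 i$)
$\sqrt{A + P} = \sqrt{-35672 + 9 i \sqrt{287}}$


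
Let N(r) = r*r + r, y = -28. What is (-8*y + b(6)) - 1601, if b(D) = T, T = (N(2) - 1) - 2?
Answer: -1374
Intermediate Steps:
N(r) = r + r² (N(r) = r² + r = r + r²)
T = 3 (T = (2*(1 + 2) - 1) - 2 = (2*3 - 1) - 2 = (6 - 1) - 2 = 5 - 2 = 3)
b(D) = 3
(-8*y + b(6)) - 1601 = (-8*(-28) + 3) - 1601 = (224 + 3) - 1601 = 227 - 1601 = -1374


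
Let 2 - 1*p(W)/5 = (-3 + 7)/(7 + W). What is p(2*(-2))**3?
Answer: 1000/27 ≈ 37.037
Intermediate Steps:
p(W) = 10 - 20/(7 + W) (p(W) = 10 - 5*(-3 + 7)/(7 + W) = 10 - 20/(7 + W))
p(2*(-2))**3 = (10*(5 + 2*(-2))/(7 + 2*(-2)))**3 = (10*(5 - 4)/(7 - 4))**3 = (10*1/3)**3 = (10*(1/3)*1)**3 = (10/3)**3 = 1000/27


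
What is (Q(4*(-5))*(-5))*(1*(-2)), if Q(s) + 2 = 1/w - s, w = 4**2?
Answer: 1445/8 ≈ 180.63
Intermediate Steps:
w = 16
Q(s) = -31/16 - s (Q(s) = -2 + (1/16 - s) = -31/16 - s)
(Q(4*(-5))*(-5))*(1*(-2)) = ((-31/16 - 4*(-5))*(-5))*(1*(-2)) = ((-31/16 - 1*(-20))*(-5))*(-2) = ((-31/16 + 20)*(-5))*(-2) = ((289/16)*(-5))*(-2) = -1445/16*(-2) = 1445/8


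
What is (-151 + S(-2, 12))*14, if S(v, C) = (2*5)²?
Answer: -714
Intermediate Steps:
S(v, C) = 100 (S(v, C) = 10² = 100)
(-151 + S(-2, 12))*14 = (-151 + 100)*14 = -51*14 = -714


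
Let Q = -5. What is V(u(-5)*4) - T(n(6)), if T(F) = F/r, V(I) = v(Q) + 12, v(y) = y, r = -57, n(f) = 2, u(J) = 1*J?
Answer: 401/57 ≈ 7.0351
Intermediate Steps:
u(J) = J
V(I) = 7 (V(I) = -5 + 12 = 7)
T(F) = -F/57 (T(F) = F/(-57) = F*(-1/57) = -F/57)
V(u(-5)*4) - T(n(6)) = 7 - (-1)*2/57 = 7 - 1*(-2/57) = 7 + 2/57 = 401/57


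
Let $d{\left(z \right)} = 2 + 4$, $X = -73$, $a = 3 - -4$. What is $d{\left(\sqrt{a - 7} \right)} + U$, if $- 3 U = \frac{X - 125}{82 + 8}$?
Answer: $\frac{101}{15} \approx 6.7333$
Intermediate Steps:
$a = 7$ ($a = 3 + 4 = 7$)
$d{\left(z \right)} = 6$
$U = \frac{11}{15}$ ($U = - \frac{\left(-73 - 125\right) \frac{1}{82 + 8}}{3} = - \frac{\left(-198\right) \frac{1}{90}}{3} = \left(- \frac{1}{3}\right) \left(- \frac{11}{5}\right) = \frac{11}{15} \approx 0.73333$)
$d{\left(\sqrt{a - 7} \right)} + U = 6 + \frac{11}{15} = \frac{101}{15}$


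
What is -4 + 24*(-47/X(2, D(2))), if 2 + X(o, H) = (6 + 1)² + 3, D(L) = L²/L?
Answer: -664/25 ≈ -26.560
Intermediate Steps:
D(L) = L
X(o, H) = 50 (X(o, H) = -2 + ((6 + 1)² + 3) = -2 + (7² + 3) = -2 + (49 + 3) = -2 + 52 = 50)
-4 + 24*(-47/X(2, D(2))) = -4 + 24*(-47/50) = -4 - 564/25 = -664/25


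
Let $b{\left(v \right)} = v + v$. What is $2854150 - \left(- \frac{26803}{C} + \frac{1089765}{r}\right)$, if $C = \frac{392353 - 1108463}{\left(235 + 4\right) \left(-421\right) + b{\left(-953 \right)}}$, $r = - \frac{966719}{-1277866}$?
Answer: $\frac{196256683935249205}{138455428618} \approx 1.4175 \cdot 10^{6}$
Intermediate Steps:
$b{\left(v \right)} = 2 v$
$r = \frac{966719}{1277866}$ ($r = \left(-966719\right) \left(- \frac{1}{1277866}\right) = \frac{966719}{1277866} \approx 0.75651$)
$C = \frac{143222}{20505}$ ($C = \frac{392353 - 1108463}{\left(235 + 4\right) \left(-421\right) + 2 \left(-953\right)} = - \frac{716110}{239 \left(-421\right) - 1906} = - \frac{716110}{-100619 - 1906} = - \frac{716110}{-102525} = \left(-716110\right) \left(- \frac{1}{102525}\right) = \frac{143222}{20505} \approx 6.9847$)
$2854150 - \left(- \frac{26803}{C} + \frac{1089765}{r}\right) = 2854150 - \left(- \frac{26803}{\frac{143222}{20505}} + \frac{1089765}{\frac{966719}{1277866}}\right) = 2854150 - \left(\left(-26803\right) \frac{20505}{143222} + 1089765 \cdot \frac{1277866}{966719}\right) = 2854150 - \left(- \frac{549595515}{143222} + \frac{1392573641490}{966719}\right) = 2854150 - \frac{198915877654815495}{138455428618} = \frac{196256683935249205}{138455428618}$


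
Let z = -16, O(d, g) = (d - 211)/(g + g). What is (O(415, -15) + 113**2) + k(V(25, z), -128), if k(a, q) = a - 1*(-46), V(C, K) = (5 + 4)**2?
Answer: 64446/5 ≈ 12889.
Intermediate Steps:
O(d, g) = (-211 + d)/(2*g) (O(d, g) = (-211 + d)/((2*g)) = (-211 + d)*(1/(2*g)) = (-211 + d)/(2*g))
V(C, K) = 81 (V(C, K) = 9**2 = 81)
k(a, q) = 46 + a (k(a, q) = a + 46 = 46 + a)
(O(415, -15) + 113**2) + k(V(25, z), -128) = ((1/2)*(-211 + 415)/(-15) + 113**2) + (46 + 81) = ((1/2)*(-1/15)*204 + 12769) + 127 = (-34/5 + 12769) + 127 = 63811/5 + 127 = 64446/5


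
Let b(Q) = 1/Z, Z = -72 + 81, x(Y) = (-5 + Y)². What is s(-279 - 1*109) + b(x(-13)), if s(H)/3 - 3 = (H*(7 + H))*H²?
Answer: 600874697746/9 ≈ 6.6764e+10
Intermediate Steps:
Z = 9
s(H) = 9 + 3*H³*(7 + H) (s(H) = 9 + 3*((H*(7 + H))*H²) = 9 + 3*(H³*(7 + H)) = 9 + 3*H³*(7 + H))
b(Q) = ⅑ (b(Q) = 1/9 = ⅑)
s(-279 - 1*109) + b(x(-13)) = (9 + 3*(-279 - 1*109)⁴ + 21*(-279 - 1*109)³) + ⅑ = (9 + 3*(-279 - 109)⁴ + 21*(-279 - 109)³) + ⅑ = (9 + 3*(-388)⁴ + 21*(-388)³) + ⅑ = (9 + 3*22663495936 + 21*(-58411072)) + ⅑ = (9 + 67990487808 - 1226632512) + ⅑ = 66763855305 + ⅑ = 600874697746/9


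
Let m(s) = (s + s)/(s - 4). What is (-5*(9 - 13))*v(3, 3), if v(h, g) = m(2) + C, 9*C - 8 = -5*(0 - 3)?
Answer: 100/9 ≈ 11.111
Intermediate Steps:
C = 23/9 (C = 8/9 + (-5*(0 - 3))/9 = 8/9 + (-5*(-3))/9 = 8/9 + (⅑)*15 = 8/9 + 5/3 = 23/9 ≈ 2.5556)
m(s) = 2*s/(-4 + s) (m(s) = (2*s)/(-4 + s) = 2*s/(-4 + s))
v(h, g) = 5/9 (v(h, g) = 2*2/(-4 + 2) + 23/9 = 2*2/(-2) + 23/9 = 2*2*(-½) + 23/9 = -2 + 23/9 = 5/9)
(-5*(9 - 13))*v(3, 3) = -5*(9 - 13)*(5/9) = -5*(-4)*(5/9) = 20*(5/9) = 100/9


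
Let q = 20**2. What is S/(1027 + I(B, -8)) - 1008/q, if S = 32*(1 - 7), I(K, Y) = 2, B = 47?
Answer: -23209/8575 ≈ -2.7066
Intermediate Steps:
q = 400
S = -192 (S = 32*(-6) = -192)
S/(1027 + I(B, -8)) - 1008/q = -192/(1027 + 2) - 1008/400 = -192/1029 - 1008*1/400 = -192*1/1029 - 63/25 = -64/343 - 63/25 = -23209/8575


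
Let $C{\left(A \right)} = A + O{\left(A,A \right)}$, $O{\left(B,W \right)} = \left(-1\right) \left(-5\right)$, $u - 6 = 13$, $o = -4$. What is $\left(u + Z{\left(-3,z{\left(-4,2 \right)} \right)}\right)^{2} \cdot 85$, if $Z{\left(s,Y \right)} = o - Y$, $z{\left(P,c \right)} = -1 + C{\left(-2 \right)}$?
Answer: $14365$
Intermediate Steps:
$u = 19$ ($u = 6 + 13 = 19$)
$O{\left(B,W \right)} = 5$
$C{\left(A \right)} = 5 + A$ ($C{\left(A \right)} = A + 5 = 5 + A$)
$z{\left(P,c \right)} = 2$ ($z{\left(P,c \right)} = -1 + \left(5 - 2\right) = -1 + 3 = 2$)
$Z{\left(s,Y \right)} = -4 - Y$
$\left(u + Z{\left(-3,z{\left(-4,2 \right)} \right)}\right)^{2} \cdot 85 = \left(19 - 6\right)^{2} \cdot 85 = 13^{2} \cdot 85 = 169 \cdot 85 = 14365$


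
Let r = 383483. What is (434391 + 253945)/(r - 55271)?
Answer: 172084/82053 ≈ 2.0972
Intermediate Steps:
(434391 + 253945)/(r - 55271) = (434391 + 253945)/(383483 - 55271) = 688336/328212 = 688336*(1/328212) = 172084/82053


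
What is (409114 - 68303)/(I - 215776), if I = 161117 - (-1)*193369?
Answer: 340811/138710 ≈ 2.4570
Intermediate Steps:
I = 354486 (I = 161117 - 1*(-193369) = 161117 + 193369 = 354486)
(409114 - 68303)/(I - 215776) = (409114 - 68303)/(354486 - 215776) = 340811/138710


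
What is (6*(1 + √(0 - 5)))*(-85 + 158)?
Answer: 438 + 438*I*√5 ≈ 438.0 + 979.4*I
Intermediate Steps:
(6*(1 + √(0 - 5)))*(-85 + 158) = (6*(1 + √(-5)))*73 = (6*(1 + I*√5))*73 = (6 + 6*I*√5)*73 = 438 + 438*I*√5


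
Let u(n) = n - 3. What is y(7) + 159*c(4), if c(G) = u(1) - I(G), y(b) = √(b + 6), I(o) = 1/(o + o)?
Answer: -2703/8 + √13 ≈ -334.27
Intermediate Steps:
I(o) = 1/(2*o)
y(b) = √(6 + b)
u(n) = -3 + n
c(G) = -2 - 1/(2*G) (c(G) = (-3 + 1) - 1/(2*G) = -2 - 1/(2*G))
y(7) + 159*c(4) = √(6 + 7) + 159*(-2 - ½/4) = √13 + 159*(-2 - ½*¼) = √13 + 159*(-2 - ⅛) = √13 + 159*(-17/8) = √13 - 2703/8 = -2703/8 + √13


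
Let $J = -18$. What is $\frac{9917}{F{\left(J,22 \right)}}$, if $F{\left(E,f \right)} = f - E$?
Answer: $\frac{9917}{40} \approx 247.93$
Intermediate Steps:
$\frac{9917}{F{\left(J,22 \right)}} = \frac{9917}{22 - -18} = \frac{9917}{22 + 18} = \frac{9917}{40}$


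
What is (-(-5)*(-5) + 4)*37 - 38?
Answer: -815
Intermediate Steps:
(-(-5)*(-5) + 4)*37 - 38 = (-5*5 + 4)*37 - 38 = (-25 + 4)*37 - 38 = -21*37 - 38 = -777 - 38 = -815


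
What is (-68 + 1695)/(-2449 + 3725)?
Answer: 1627/1276 ≈ 1.2751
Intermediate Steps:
(-68 + 1695)/(-2449 + 3725) = 1627/1276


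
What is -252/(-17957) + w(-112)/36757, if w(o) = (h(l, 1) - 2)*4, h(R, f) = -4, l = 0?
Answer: 8831796/660045449 ≈ 0.013381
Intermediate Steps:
w(o) = -24 (w(o) = (-4 - 2)*4 = -6*4 = -24)
-252/(-17957) + w(-112)/36757 = -252/(-17957) - 24/36757 = -252*(-1/17957) - 24*1/36757 = 252/17957 - 24/36757 = 8831796/660045449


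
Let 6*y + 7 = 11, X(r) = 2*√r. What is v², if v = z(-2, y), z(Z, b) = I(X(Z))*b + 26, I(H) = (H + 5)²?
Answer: 9344/9 + 8960*I*√2/9 ≈ 1038.2 + 1407.9*I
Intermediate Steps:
I(H) = (5 + H)²
y = ⅔ (y = -7/6 + (⅙)*11 = -7/6 + 11/6 = ⅔ ≈ 0.66667)
z(Z, b) = 26 + b*(5 + 2*√Z)² (z(Z, b) = (5 + 2*√Z)²*b + 26 = b*(5 + 2*√Z)² + 26 = 26 + b*(5 + 2*√Z)²)
v = 26 + 2*(5 + 2*I*√2)²/3 (v = 26 + 2*(5 + 2*√(-2))²/3 = 26 + 2*(5 + 2*(I*√2))²/3 = 26 + 2*(5 + 2*I*√2)²/3 ≈ 37.333 + 18.856*I)
v² = (112/3 + 40*I*√2/3)²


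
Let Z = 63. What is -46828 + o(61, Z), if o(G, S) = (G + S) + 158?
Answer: -46546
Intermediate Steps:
o(G, S) = 158 + G + S
-46828 + o(61, Z) = -46828 + (158 + 61 + 63) = -46828 + 282 = -46546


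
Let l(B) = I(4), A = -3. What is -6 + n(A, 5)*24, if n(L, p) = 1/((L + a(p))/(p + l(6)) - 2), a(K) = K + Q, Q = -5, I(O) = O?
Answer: -114/7 ≈ -16.286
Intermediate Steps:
a(K) = -5 + K (a(K) = K - 5 = -5 + K)
l(B) = 4
n(L, p) = 1/(-2 + (-5 + L + p)/(4 + p)) (n(L, p) = 1/((L + (-5 + p))/(p + 4) - 2) = 1/((-5 + L + p)/(4 + p) - 2) = 1/(-2 + (-5 + L + p)/(4 + p)))
-6 + n(A, 5)*24 = -6 + ((-4 - 1*5)/(13 + 5 - 1*(-3)))*24 = -6 + ((-4 - 5)/(13 + 5 + 3))*24 = -6 + (-9/21)*24 = -6 + ((1/21)*(-9))*24 = -6 - 3/7*24 = -6 - 72/7 = -114/7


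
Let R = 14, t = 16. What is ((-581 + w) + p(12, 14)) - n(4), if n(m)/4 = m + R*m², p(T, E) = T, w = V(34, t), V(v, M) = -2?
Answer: -1483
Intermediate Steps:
w = -2
n(m) = 4*m + 56*m² (n(m) = 4*(m + 14*m²) = 4*m + 56*m²)
((-581 + w) + p(12, 14)) - n(4) = ((-581 - 2) + 12) - 4*4*(1 + 14*4) = (-583 + 12) - 4*4*(1 + 56) = -571 - 4*4*57 = -571 - 1*912 = -571 - 912 = -1483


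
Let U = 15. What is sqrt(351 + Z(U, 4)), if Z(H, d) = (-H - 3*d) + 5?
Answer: sqrt(329) ≈ 18.138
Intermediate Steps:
Z(H, d) = 5 - H - 3*d
sqrt(351 + Z(U, 4)) = sqrt(351 + (5 - 1*15 - 3*4)) = sqrt(351 + (5 - 15 - 12)) = sqrt(351 - 22) = sqrt(329)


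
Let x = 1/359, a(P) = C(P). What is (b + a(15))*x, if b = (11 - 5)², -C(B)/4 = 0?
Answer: 36/359 ≈ 0.10028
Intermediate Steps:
C(B) = 0 (C(B) = -4*0 = 0)
a(P) = 0
b = 36 (b = 6² = 36)
x = 1/359 ≈ 0.0027855
(b + a(15))*x = (36 + 0)*(1/359) = 36*(1/359) = 36/359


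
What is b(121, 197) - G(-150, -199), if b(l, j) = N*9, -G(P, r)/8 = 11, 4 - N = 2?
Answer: 106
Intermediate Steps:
N = 2 (N = 4 - 1*2 = 4 - 2 = 2)
G(P, r) = -88 (G(P, r) = -8*11 = -88)
b(l, j) = 18 (b(l, j) = 2*9 = 18)
b(121, 197) - G(-150, -199) = 18 - 1*(-88) = 18 + 88 = 106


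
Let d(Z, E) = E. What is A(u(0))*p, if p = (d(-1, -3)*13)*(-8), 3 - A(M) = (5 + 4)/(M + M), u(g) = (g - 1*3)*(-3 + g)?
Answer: 780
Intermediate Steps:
u(g) = (-3 + g)**2 (u(g) = (g - 3)*(-3 + g) = (-3 + g)*(-3 + g) = (-3 + g)**2)
A(M) = 3 - 9/(2*M) (A(M) = 3 - (5 + 4)/(M + M) = 3 - 9/(2*M))
p = 312 (p = -3*13*(-8) = -39*(-8) = 312)
A(u(0))*p = (3 - 9/(2*(-3 + 0)**2))*312 = (3 - 9/(2*((-3)**2)))*312 = (3 - 9/2/9)*312 = (3 - 9/2*1/9)*312 = (3 - 1/2)*312 = (5/2)*312 = 780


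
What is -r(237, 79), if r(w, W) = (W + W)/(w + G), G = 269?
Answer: -79/253 ≈ -0.31225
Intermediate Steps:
r(w, W) = 2*W/(269 + w) (r(w, W) = (W + W)/(w + 269) = (2*W)/(269 + w) = 2*W/(269 + w))
-r(237, 79) = -2*79/(269 + 237) = -2*79/506 = -1*79/253 = -79/253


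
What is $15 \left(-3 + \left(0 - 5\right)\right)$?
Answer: $-120$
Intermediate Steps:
$15 \left(-3 + \left(0 - 5\right)\right) = 15 \left(-3 - 5\right) = 15 \left(-8\right) = -120$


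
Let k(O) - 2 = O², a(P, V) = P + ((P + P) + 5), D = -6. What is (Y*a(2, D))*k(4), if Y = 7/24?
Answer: 231/4 ≈ 57.750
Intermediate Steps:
a(P, V) = 5 + 3*P (a(P, V) = P + (2*P + 5) = P + (5 + 2*P) = 5 + 3*P)
Y = 7/24 (Y = 7*(1/24) = 7/24 ≈ 0.29167)
k(O) = 2 + O²
(Y*a(2, D))*k(4) = (7*(5 + 3*2)/24)*(2 + 4²) = (7*(5 + 6)/24)*(2 + 16) = ((7/24)*11)*18 = (77/24)*18 = 231/4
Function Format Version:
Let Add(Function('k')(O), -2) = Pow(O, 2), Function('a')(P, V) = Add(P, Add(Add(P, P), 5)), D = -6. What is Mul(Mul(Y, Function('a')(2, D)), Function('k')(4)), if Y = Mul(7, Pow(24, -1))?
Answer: Rational(231, 4) ≈ 57.750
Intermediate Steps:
Function('a')(P, V) = Add(5, Mul(3, P)) (Function('a')(P, V) = Add(P, Add(Mul(2, P), 5)) = Add(P, Add(5, Mul(2, P))) = Add(5, Mul(3, P)))
Y = Rational(7, 24) (Y = Mul(7, Rational(1, 24)) = Rational(7, 24) ≈ 0.29167)
Function('k')(O) = Add(2, Pow(O, 2))
Mul(Mul(Y, Function('a')(2, D)), Function('k')(4)) = Mul(Mul(Rational(7, 24), Add(5, Mul(3, 2))), Add(2, Pow(4, 2))) = Mul(Mul(Rational(7, 24), Add(5, 6)), Add(2, 16)) = Mul(Mul(Rational(7, 24), 11), 18) = Mul(Rational(77, 24), 18) = Rational(231, 4)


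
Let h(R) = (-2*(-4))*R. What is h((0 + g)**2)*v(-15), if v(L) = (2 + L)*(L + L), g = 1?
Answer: 3120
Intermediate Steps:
v(L) = 2*L*(2 + L) (v(L) = (2 + L)*(2*L) = 2*L*(2 + L))
h(R) = 8*R
h((0 + g)**2)*v(-15) = (8*(0 + 1)**2)*(2*(-15)*(2 - 15)) = (8*1**2)*(2*(-15)*(-13)) = (8*1)*390 = 8*390 = 3120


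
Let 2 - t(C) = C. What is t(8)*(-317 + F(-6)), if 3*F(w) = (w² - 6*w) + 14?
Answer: 1730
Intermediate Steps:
t(C) = 2 - C
F(w) = 14/3 - 2*w + w²/3 (F(w) = ((w² - 6*w) + 14)/3 = (14 + w² - 6*w)/3 = 14/3 - 2*w + w²/3)
t(8)*(-317 + F(-6)) = (2 - 1*8)*(-317 + (14/3 - 2*(-6) + (⅓)*(-6)²)) = (2 - 8)*(-317 + (14/3 + 12 + (⅓)*36)) = -6*(-317 + (14/3 + 12 + 12)) = -6*(-317 + 86/3) = -6*(-865/3) = 1730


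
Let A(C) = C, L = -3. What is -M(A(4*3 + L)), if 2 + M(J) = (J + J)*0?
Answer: 2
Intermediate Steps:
M(J) = -2 (M(J) = -2 + (J + J)*0 = -2 + (2*J)*0 = -2 + 0 = -2)
-M(A(4*3 + L)) = -1*(-2) = 2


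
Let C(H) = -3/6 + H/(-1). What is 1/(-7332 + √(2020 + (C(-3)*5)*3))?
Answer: -14664/107512333 - √8230/107512333 ≈ -0.00013724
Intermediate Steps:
C(H) = -½ - H (C(H) = -3*⅙ + H*(-1) = -½ - H)
1/(-7332 + √(2020 + (C(-3)*5)*3)) = 1/(-7332 + √(2020 + ((-½ - 1*(-3))*5)*3)) = 1/(-7332 + √(2020 + ((-½ + 3)*5)*3)) = 1/(-7332 + √(2020 + ((5/2)*5)*3)) = 1/(-7332 + √(2020 + (25/2)*3)) = 1/(-7332 + √(2020 + 75/2)) = 1/(-7332 + √(4115/2)) = 1/(-7332 + √8230/2)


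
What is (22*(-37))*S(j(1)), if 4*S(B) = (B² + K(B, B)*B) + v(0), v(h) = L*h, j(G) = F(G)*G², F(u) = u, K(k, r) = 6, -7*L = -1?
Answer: -2849/2 ≈ -1424.5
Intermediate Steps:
L = ⅐ (L = -⅐*(-1) = ⅐ ≈ 0.14286)
j(G) = G³ (j(G) = G*G² = G³)
v(h) = h/7
S(B) = B²/4 + 3*B/2 (S(B) = ((B² + 6*B) + (⅐)*0)/4 = ((B² + 6*B) + 0)/4 = (B² + 6*B)/4 = B²/4 + 3*B/2)
(22*(-37))*S(j(1)) = (22*(-37))*((¼)*1³*(6 + 1³)) = -407*(6 + 1)/2 = -407*7/2 = -814*7/4 = -2849/2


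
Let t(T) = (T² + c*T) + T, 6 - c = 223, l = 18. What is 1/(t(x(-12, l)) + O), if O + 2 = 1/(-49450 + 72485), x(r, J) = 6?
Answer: -23035/29070169 ≈ -0.00079239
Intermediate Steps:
c = -217 (c = 6 - 1*223 = 6 - 223 = -217)
t(T) = T² - 216*T (t(T) = (T² - 217*T) + T = T² - 216*T)
O = -46069/23035 (O = -2 + 1/(-49450 + 72485) = -2 + 1/23035 = -46069/23035 ≈ -2.0000)
1/(t(x(-12, l)) + O) = 1/(6*(-216 + 6) - 46069/23035) = 1/(6*(-210) - 46069/23035) = 1/(-1260 - 46069/23035) = 1/(-29070169/23035) = -23035/29070169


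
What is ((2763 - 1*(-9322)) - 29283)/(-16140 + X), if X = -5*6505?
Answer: 17198/48665 ≈ 0.35340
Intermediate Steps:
X = -32525
((2763 - 1*(-9322)) - 29283)/(-16140 + X) = ((2763 - 1*(-9322)) - 29283)/(-16140 - 32525) = ((2763 + 9322) - 29283)/(-48665) = (12085 - 29283)*(-1/48665) = -17198*(-1/48665) = 17198/48665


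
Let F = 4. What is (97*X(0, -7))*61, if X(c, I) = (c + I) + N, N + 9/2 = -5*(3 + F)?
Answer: -550281/2 ≈ -2.7514e+5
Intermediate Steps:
N = -79/2 (N = -9/2 - 5*(3 + 4) = -9/2 - 5*7 = -9/2 - 35 = -79/2 ≈ -39.500)
X(c, I) = -79/2 + I + c (X(c, I) = (c + I) - 79/2 = (I + c) - 79/2 = -79/2 + I + c)
(97*X(0, -7))*61 = (97*(-79/2 - 7 + 0))*61 = (97*(-93/2))*61 = -9021/2*61 = -550281/2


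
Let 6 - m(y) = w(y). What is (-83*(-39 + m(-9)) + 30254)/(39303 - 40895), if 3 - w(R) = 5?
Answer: -32827/1592 ≈ -20.620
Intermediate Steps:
w(R) = -2 (w(R) = 3 - 1*5 = 3 - 5 = -2)
m(y) = 8 (m(y) = 6 - 1*(-2) = 6 + 2 = 8)
(-83*(-39 + m(-9)) + 30254)/(39303 - 40895) = (-83*(-39 + 8) + 30254)/(39303 - 40895) = (-83*(-31) + 30254)/(-1592) = (2573 + 30254)*(-1/1592) = 32827*(-1/1592) = -32827/1592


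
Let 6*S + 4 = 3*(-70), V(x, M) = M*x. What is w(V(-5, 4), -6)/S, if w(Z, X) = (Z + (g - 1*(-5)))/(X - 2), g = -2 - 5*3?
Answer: -12/107 ≈ -0.11215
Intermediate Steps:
g = -17 (g = -2 - 15 = -17)
w(Z, X) = (-12 + Z)/(-2 + X) (w(Z, X) = (Z + (-17 - 1*(-5)))/(X - 2) = (Z + (-17 + 5))/(-2 + X) = (Z - 12)/(-2 + X) = (-12 + Z)/(-2 + X))
S = -107/3 (S = -⅔ + (3*(-70))/6 = -⅔ + (⅙)*(-210) = -⅔ - 35 = -107/3 ≈ -35.667)
w(V(-5, 4), -6)/S = ((-12 + 4*(-5))/(-2 - 6))/(-107/3) = ((-12 - 20)/(-8))*(-3/107) = -⅛*(-32)*(-3/107) = 4*(-3/107) = -12/107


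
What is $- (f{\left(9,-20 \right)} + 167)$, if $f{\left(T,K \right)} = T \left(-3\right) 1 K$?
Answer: $-707$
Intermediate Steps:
$f{\left(T,K \right)} = - 3 K T$ ($f{\left(T,K \right)} = - 3 T K = - 3 K T$)
$- (f{\left(9,-20 \right)} + 167) = - (\left(-3\right) \left(-20\right) 9 + 167) = - (540 + 167) = \left(-1\right) 707 = -707$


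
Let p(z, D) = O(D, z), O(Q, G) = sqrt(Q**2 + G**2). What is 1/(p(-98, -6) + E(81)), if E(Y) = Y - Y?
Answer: sqrt(2410)/4820 ≈ 0.010185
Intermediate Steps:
O(Q, G) = sqrt(G**2 + Q**2)
p(z, D) = sqrt(D**2 + z**2) (p(z, D) = sqrt(z**2 + D**2) = sqrt(D**2 + z**2))
E(Y) = 0
1/(p(-98, -6) + E(81)) = 1/(sqrt((-6)**2 + (-98)**2) + 0) = 1/(sqrt(36 + 9604) + 0) = 1/(sqrt(9640) + 0) = 1/(2*sqrt(2410) + 0) = 1/(2*sqrt(2410)) = sqrt(2410)/4820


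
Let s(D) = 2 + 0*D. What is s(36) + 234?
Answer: 236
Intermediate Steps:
s(D) = 2 (s(D) = 2 + 0 = 2)
s(36) + 234 = 2 + 234 = 236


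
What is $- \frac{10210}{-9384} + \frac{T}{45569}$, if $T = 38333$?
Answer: $\frac{412488181}{213809748} \approx 1.9292$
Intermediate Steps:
$- \frac{10210}{-9384} + \frac{T}{45569} = - \frac{10210}{-9384} + \frac{38333}{45569} = \left(-10210\right) \left(- \frac{1}{9384}\right) + 38333 \cdot \frac{1}{45569} = \frac{5105}{4692} + \frac{38333}{45569} = \frac{412488181}{213809748}$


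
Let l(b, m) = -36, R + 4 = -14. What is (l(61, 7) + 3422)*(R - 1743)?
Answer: -5962746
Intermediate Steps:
R = -18 (R = -4 - 14 = -18)
(l(61, 7) + 3422)*(R - 1743) = (-36 + 3422)*(-18 - 1743) = 3386*(-1761) = -5962746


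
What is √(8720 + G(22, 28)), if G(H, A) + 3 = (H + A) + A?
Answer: √8795 ≈ 93.782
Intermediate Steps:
G(H, A) = -3 + H + 2*A (G(H, A) = -3 + ((H + A) + A) = -3 + ((A + H) + A) = -3 + (H + 2*A) = -3 + H + 2*A)
√(8720 + G(22, 28)) = √(8720 + (-3 + 22 + 2*28)) = √(8720 + (-3 + 22 + 56)) = √(8720 + 75) = √8795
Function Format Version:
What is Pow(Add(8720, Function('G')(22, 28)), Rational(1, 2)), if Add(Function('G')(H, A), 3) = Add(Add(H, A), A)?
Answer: Pow(8795, Rational(1, 2)) ≈ 93.782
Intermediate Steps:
Function('G')(H, A) = Add(-3, H, Mul(2, A)) (Function('G')(H, A) = Add(-3, Add(Add(H, A), A)) = Add(-3, Add(Add(A, H), A)) = Add(-3, Add(H, Mul(2, A))) = Add(-3, H, Mul(2, A)))
Pow(Add(8720, Function('G')(22, 28)), Rational(1, 2)) = Pow(Add(8720, Add(-3, 22, Mul(2, 28))), Rational(1, 2)) = Pow(Add(8720, Add(-3, 22, 56)), Rational(1, 2)) = Pow(Add(8720, 75), Rational(1, 2)) = Pow(8795, Rational(1, 2))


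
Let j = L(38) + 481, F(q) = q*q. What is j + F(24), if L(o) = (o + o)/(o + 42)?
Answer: 21159/20 ≈ 1057.9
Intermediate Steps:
F(q) = q²
L(o) = 2*o/(42 + o) (L(o) = (2*o)/(42 + o) = 2*o/(42 + o))
j = 9639/20 (j = 2*38/(42 + 38) + 481 = 2*38/80 + 481 = 2*38*(1/80) + 481 = 19/20 + 481 = 9639/20 ≈ 481.95)
j + F(24) = 9639/20 + 24² = 9639/20 + 576 = 21159/20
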